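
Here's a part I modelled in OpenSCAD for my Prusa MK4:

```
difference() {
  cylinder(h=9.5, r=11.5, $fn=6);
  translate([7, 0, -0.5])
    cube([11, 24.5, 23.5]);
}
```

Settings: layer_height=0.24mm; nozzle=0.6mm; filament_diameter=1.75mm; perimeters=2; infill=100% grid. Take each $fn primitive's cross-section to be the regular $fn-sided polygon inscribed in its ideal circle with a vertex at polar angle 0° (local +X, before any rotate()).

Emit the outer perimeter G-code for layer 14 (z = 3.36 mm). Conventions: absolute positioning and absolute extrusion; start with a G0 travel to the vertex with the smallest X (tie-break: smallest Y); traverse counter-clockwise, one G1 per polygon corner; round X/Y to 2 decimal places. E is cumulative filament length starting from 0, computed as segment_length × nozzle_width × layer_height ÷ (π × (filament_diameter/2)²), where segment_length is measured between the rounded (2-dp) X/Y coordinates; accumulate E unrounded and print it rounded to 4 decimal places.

At z = 3.36 mm: the r=11.5 cylinder contributes a regular 6-gon of circumradius 11.5; the 11×24.5 cube at (7, 0) contributes its full rectangle; Subtracting the remaining from the first: starting from the r=11.5 cylinder, the 11×24.5 cube at (7, 0) partially overlaps it — only the 17.54 mm² overlap (of its 269.50 mm²) is removed, clipping the outline — 1 connected region. The outline is a single polygon with 8 vertices. Extrusion per mm of travel: 0.6 × 0.24 / (π × 0.875²) = 0.059868. Accumulating E over each segment gives final E = 4.3282.

G0 X-11.50 Y0.00 Z3.36
G1 X-5.75 Y-9.96 E0.6885
G1 X5.75 Y-9.96 E1.3770
G1 X11.50 Y0.00 E2.0655
G1 X7.00 Y0.00 E2.3349
G1 X7.00 Y7.79 E2.8013
G1 X5.75 Y9.96 E2.9512
G1 X-5.75 Y9.96 E3.6397
G1 X-11.50 Y0.00 E4.3282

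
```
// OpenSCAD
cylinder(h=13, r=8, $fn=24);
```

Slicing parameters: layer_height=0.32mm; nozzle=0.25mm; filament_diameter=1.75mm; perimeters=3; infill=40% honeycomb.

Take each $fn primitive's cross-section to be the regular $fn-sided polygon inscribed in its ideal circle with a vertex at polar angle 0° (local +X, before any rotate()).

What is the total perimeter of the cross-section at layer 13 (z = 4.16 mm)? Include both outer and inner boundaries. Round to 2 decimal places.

At z = 4.16 mm: the cylinder: section is a regular 24-gon, circumradius r=8 (perimeter = 2·24·8.000·sin(180°/24) = 50.12 mm). Overall, the cross-section is a single solid region. Total boundary length (outer) = 50.12 mm.

50.12 mm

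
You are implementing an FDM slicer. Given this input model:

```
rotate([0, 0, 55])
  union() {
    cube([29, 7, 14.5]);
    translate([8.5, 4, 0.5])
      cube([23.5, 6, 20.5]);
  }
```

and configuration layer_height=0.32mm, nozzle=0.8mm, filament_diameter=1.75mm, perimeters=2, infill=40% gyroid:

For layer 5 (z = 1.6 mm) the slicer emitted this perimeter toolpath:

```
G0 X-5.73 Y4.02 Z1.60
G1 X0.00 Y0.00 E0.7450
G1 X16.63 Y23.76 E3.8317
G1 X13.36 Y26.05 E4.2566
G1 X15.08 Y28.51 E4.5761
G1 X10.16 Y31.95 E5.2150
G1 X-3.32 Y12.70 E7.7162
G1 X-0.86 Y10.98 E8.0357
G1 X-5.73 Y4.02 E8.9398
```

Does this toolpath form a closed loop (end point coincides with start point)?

yes

Start point (G0): (-5.73, 4.02). End point (last G1): the path returns to the start — closed.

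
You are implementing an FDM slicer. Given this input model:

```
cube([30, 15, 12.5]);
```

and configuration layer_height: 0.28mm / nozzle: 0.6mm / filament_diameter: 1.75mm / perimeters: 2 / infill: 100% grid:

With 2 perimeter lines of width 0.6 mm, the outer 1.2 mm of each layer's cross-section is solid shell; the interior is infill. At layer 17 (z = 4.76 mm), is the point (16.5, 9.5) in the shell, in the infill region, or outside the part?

infill

At z = 4.76 mm: the 30×15 cube contributes its full rectangle. Overall, the cross-section is a single solid region. The nearest boundary edge runs (30.00, 15.00)→(0.00, 15.00); distance from the point to it = 5.50 mm. The point is inside the cross-section and 5.50 mm from the nearest boundary — more than the 1.2 mm shell width (2 × 0.6), so it's in the infill interior.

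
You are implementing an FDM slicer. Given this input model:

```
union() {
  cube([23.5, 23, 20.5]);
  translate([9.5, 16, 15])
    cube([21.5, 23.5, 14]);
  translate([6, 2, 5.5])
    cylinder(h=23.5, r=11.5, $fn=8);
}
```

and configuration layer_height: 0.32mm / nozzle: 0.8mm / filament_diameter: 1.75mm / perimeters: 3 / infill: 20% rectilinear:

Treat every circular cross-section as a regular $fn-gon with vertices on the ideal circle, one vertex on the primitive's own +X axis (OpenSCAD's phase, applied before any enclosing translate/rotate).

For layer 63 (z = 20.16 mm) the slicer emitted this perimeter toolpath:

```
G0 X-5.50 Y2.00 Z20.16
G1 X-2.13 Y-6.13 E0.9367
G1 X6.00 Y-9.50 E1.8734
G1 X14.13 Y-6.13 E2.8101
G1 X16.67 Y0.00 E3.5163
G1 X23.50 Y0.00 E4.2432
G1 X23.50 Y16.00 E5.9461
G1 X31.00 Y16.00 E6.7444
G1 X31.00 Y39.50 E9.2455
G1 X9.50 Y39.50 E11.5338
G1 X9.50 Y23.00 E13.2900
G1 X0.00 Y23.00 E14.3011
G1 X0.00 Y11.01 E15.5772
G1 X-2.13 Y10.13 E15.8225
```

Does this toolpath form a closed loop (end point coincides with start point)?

no

Start point (G0): (-5.50, 2.00). End point (last G1): the path does not return to the start — open.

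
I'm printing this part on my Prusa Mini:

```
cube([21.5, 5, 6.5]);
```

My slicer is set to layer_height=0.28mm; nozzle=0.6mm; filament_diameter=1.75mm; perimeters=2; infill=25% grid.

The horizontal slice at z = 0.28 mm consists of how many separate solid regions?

At z = 0.28 mm: the 21.5×5 cube contributes its full rectangle. The result has 1 disconnected region.

1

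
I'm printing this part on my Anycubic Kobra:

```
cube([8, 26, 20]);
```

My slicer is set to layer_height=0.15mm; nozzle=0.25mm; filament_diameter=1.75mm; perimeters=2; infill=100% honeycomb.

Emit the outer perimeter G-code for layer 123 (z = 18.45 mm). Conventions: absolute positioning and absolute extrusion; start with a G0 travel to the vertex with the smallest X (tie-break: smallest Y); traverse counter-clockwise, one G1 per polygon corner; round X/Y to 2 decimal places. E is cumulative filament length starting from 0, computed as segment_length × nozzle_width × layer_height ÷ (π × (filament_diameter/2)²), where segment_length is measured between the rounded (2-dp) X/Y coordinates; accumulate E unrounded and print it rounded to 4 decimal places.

At z = 18.45 mm: the cube is present — its section is the full 8×26 rectangle. The outline is a single polygon with 4 vertices. Extrusion per mm of travel: 0.25 × 0.15 / (π × 0.875²) = 0.015591. Accumulating E over each segment gives final E = 1.0602.

G0 X0.00 Y0.00 Z18.45
G1 X8.00 Y0.00 E0.1247
G1 X8.00 Y26.00 E0.5301
G1 X0.00 Y26.00 E0.6548
G1 X0.00 Y0.00 E1.0602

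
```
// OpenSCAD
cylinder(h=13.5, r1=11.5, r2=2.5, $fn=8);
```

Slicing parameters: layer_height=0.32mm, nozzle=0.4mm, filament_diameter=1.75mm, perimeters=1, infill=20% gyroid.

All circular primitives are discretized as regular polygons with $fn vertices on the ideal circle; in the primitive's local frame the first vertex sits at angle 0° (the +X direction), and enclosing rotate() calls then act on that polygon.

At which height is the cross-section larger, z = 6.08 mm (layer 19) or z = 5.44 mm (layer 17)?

Layer 19 (z = 6.08): the cone: at t=0.450 of its height the radius interpolates to r₁+(r₂−r₁)t = 7.447, giving a regular 8-gon of that circumradius (area = (8/2)·7.447²·sin(360°/8) = 156.84 mm²). So its area = 156.84 mm². Layer 17 (z = 5.44): the cone contributes a regular 8-gon of circumradius 7.873 (interpolated between r1=11.5 and r2=2.5 at t=0.403) (area = (8/2)·7.873²·sin(360°/8) = 175.33 mm²). So its area = 175.33 mm². Layer 17 is larger (175.33 vs 156.84 mm²).

layer 17 (z = 5.44 mm)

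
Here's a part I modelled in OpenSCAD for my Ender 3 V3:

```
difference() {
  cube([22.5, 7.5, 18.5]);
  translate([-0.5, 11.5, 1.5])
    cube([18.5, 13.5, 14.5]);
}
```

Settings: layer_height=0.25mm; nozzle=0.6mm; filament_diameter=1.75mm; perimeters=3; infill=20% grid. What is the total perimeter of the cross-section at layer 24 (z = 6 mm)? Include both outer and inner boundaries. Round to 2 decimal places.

60.00 mm

At z = 6 mm: the cube is present — its section is the full 22.5×7.5 rectangle (perimeter 60.00 mm); the 18.5×13.5 cube at (-0.5, 11.5) contributes its full rectangle (perimeter 64.00 mm); Taking the first minus the rest: starting from the 22.5×7.5 cube, the 18.5×13.5 cube at (-0.5, 11.5) misses the remaining region (no effect) — boundary = 60.00 mm. Overall, the cross-section is a single solid region. Total boundary length (outer) = 60.00 mm.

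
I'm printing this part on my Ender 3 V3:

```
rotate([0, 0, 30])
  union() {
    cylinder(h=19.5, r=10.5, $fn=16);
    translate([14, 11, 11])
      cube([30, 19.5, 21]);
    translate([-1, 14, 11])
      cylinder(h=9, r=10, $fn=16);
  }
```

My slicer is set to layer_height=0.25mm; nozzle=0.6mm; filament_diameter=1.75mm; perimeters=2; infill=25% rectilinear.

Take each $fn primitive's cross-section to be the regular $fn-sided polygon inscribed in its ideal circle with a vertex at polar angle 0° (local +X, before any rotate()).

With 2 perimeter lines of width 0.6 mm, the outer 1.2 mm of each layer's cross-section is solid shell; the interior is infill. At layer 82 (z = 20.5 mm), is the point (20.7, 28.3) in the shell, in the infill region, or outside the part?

infill

At z = 20.5 mm: the cylinder does not reach this height (z outside [0, 19.5]); the cube at (14, 11) (footprint 30×19.5) is included at this height; the cylinder at (-1, 14) does not reach this height (z outside [11, 20]); Taking the union: only the 30×19.5 cube at (14, 11) is present, so the union is just that shape — 1 connected region; (rotated 30° about Z; rotation is an isometry so areas/perimeters/island counts are preserved). Overall, the cross-section is a single solid region. Undo the 30° rotation: the query point maps to (32.077, 14.159) in the un-rotated model frame. The nearest boundary edge runs (14.00, 11.00)→(44.00, 11.00); distance from the point to it = 3.16 mm. The point is inside the cross-section and 3.16 mm from the nearest boundary — more than the 1.2 mm shell width (2 × 0.6), so it's in the infill interior.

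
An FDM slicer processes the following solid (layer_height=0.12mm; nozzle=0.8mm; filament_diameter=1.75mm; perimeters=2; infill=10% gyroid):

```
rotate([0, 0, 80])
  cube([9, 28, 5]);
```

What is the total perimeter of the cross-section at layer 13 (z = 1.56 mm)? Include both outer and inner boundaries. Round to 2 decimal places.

At z = 1.56 mm: the cube is present — its section is the full 9×28 rectangle (perimeter 74.00 mm); (whole slice rotated 80° about Z — lengths, areas and connectivity unchanged). Overall, the cross-section is a single solid region. Total boundary length (outer) = 74.00 mm.

74.00 mm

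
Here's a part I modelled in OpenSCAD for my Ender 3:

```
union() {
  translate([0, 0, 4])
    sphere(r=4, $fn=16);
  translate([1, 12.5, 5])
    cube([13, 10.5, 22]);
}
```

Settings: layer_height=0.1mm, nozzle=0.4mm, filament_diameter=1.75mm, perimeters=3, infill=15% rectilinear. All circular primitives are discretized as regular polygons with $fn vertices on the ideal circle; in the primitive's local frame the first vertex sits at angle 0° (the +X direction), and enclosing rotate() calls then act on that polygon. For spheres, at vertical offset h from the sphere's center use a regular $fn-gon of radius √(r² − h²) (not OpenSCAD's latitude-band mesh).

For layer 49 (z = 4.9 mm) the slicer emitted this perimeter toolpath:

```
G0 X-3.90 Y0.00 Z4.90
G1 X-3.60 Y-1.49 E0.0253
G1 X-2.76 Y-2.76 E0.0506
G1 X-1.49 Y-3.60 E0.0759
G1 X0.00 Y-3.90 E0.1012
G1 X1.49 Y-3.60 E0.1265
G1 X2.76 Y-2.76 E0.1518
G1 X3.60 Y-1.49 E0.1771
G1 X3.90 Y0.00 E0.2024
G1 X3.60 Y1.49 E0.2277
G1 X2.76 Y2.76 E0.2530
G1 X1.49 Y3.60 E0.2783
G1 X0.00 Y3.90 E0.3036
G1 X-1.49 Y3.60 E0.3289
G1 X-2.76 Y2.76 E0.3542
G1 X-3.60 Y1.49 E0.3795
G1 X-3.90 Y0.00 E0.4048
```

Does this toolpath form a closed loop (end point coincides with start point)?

Start point (G0): (-3.90, 0.00). End point (last G1): the path returns to the start — closed.

yes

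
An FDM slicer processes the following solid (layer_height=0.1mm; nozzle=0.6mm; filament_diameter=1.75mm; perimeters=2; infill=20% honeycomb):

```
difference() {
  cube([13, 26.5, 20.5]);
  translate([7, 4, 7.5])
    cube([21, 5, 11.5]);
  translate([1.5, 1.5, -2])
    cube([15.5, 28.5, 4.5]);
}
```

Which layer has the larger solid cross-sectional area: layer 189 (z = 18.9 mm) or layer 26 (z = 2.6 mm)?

Layer 189 (z = 18.9): the cube (footprint 13×26.5) is included at this height (area 344.50 mm²); the 21×5 cube at (7, 4) contributes its full rectangle (area 105.00 mm²); the cube at (1.5, 1.5) is not intersected at this z (z outside [-2, 2.5]); Taking the first minus the rest: starting from the 13×26.5 cube (344.50 mm²), the 21×5 cube at (7, 4) partially overlaps it — only the 30.00 mm² overlap (of its 105.00 mm²) is removed, clipping the outline — area = 314.50 mm². So its area = 314.50 mm². Layer 26 (z = 2.6): the cube is present — its section is the full 13×26.5 rectangle (area 344.50 mm²); the cube at (7, 4) does not reach this height (z outside [7.5, 19]); the cube at (1.5, 1.5) is absent (z outside [-2, 2.5]); Subtracting the remaining from the first: none of the subtracted shapes is present at this height, so the 13×26.5 cube is unchanged — area = 344.50 mm². So its area = 344.50 mm². Layer 26 is larger (344.50 vs 314.50 mm²).

layer 26 (z = 2.6 mm)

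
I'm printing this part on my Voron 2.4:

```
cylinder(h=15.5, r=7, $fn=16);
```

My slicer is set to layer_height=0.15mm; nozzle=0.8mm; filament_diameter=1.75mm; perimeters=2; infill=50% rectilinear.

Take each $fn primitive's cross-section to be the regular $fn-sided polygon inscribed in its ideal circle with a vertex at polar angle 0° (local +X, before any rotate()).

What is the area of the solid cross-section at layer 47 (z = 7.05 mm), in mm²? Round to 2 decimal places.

150.01 mm²

At z = 7.05 mm: the r=7 cylinder contributes a regular 16-gon of circumradius 7 (area = (16/2)·7.000²·sin(360°/16) = 150.01 mm²). Overall, the cross-section is a single solid region. Net area = 150.01 mm².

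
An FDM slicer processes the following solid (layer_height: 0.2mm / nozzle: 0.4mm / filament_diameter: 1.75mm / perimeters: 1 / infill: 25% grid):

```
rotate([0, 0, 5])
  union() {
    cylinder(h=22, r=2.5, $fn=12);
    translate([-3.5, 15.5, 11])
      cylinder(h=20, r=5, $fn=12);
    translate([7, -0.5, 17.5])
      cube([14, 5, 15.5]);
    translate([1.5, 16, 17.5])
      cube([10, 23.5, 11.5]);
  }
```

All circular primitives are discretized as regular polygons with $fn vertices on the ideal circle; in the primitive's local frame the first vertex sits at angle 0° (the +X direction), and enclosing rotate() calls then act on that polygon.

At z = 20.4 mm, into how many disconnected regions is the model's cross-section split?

4

At z = 20.4 mm: the cylinder: section is a regular 12-gon, circumradius r=2.5; the cylinder at (-3.5, 15.5): section is a regular 12-gon, circumradius r=5; the cube at (7, -0.5) (footprint 14×5) is included at this height; the 10×23.5 cube at (1.5, 16) contributes its full rectangle; Taking the union: the 4 present regions are separate (no shared area or edge), so areas and boundary lengths simply add and each stays a separate island — 4 connected regions; (rotated 5° about Z; rotation is an isometry so areas/perimeters/island counts are preserved). The result has 4 disconnected regions.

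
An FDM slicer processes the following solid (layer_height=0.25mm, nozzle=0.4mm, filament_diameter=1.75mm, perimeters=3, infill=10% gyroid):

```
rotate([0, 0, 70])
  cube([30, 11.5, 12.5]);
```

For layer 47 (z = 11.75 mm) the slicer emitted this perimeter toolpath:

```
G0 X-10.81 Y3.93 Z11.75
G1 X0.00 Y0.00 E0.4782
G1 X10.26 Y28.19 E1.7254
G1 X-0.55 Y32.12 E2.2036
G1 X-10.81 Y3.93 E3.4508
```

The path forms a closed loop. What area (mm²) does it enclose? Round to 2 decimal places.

345.06 mm²

Apply the shoelace formula to the sequence of (X, Y) vertices; enclosed area = 345.06 mm².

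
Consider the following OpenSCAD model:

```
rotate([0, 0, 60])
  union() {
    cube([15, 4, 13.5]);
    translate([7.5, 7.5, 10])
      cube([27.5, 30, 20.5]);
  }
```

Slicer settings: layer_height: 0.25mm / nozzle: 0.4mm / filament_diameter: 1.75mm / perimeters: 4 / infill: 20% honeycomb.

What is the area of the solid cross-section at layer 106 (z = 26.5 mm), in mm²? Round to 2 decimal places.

At z = 26.5 mm: the cube is absent (z outside [0, 13.5]); the cube at (7.5, 7.5) (footprint 27.5×30) is included at this height (area 825.00 mm²); Merging all regions: only the 27.5×30 cube at (7.5, 7.5) is present, so the union is just that shape — area = 825.00 mm²; (rotated 60° about Z; rotation is an isometry so areas/perimeters/island counts are preserved). Overall, the cross-section is a single solid region. Net area = 825.00 mm².

825.00 mm²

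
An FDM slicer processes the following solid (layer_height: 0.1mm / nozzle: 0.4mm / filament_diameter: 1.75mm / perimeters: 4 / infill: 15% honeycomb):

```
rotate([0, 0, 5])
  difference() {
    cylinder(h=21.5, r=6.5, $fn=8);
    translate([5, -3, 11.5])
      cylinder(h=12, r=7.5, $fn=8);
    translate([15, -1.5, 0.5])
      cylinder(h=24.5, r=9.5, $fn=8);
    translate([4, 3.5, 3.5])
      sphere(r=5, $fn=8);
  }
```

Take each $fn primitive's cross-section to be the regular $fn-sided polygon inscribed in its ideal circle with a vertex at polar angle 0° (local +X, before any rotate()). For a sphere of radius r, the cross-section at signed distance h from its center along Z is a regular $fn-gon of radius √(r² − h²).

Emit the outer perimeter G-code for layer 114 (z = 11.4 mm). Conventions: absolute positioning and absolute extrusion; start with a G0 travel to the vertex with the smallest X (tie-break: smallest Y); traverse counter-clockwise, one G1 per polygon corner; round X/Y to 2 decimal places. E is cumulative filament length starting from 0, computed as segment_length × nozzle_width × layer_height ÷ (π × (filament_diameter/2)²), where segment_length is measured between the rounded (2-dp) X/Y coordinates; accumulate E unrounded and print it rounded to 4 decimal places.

G0 X-6.48 Y-0.57 Z11.40
G1 X-4.18 Y-4.98 E0.0827
G1 X0.57 Y-6.48 E0.1656
G1 X4.98 Y-4.18 E0.2483
G1 X5.84 Y-1.45 E0.2959
G1 X5.61 Y-1.01 E0.3041
G1 X6.25 Y1.01 E0.3394
G1 X4.18 Y4.98 E0.4138
G1 X-0.57 Y6.48 E0.4967
G1 X-4.98 Y4.18 E0.5794
G1 X-6.48 Y-0.57 E0.6622

At z = 11.4 mm: the r=6.5 cylinder gives a regular 8-gon of circumradius 6.5 (constant along its height); the cylinder at (5, -3) is absent (z outside [11.5, 23.5]); the r=9.5 cylinder at (15, -1.5) contributes a regular 8-gon of circumradius 9.5; the sphere at (4, 3.5) is absent (|z−center|=7.900 > r=5); After the difference (first − rest): starting from the r=6.5 cylinder, the r=9.5 cylinder at (15, -1.5) partially overlaps it — only the 0.74 mm² overlap (of its 255.27 mm²) is removed, clipping the outline — 1 connected region; (rotated 5° about Z; rotation is an isometry so areas/perimeters/island counts are preserved). The outline is a single polygon with 10 vertices. Extrusion per mm of travel: 0.4 × 0.1 / (π × 0.875²) = 0.016630. Accumulating E over each segment gives final E = 0.6622.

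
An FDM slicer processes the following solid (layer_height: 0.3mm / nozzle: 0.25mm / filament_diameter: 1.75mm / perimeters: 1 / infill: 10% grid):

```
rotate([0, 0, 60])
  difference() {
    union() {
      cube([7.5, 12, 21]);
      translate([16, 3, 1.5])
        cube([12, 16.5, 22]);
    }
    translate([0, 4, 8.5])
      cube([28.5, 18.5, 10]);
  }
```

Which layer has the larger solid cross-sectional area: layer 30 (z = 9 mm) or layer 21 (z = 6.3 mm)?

Layer 30 (z = 9): the cube is present — its section is the full 7.5×12 rectangle (area 90.00 mm²); the cube at (16, 3) is present — its section is the full 12×16.5 rectangle (area 198.00 mm²); Combining (union): the 2 present regions are separate (no shared area or edge), so areas and boundary lengths simply add and each stays a separate island — area = 288.00 mm²; the cube at (0, 4) (footprint 28.5×18.5) is included at this height (area 527.25 mm²); After the difference (first − rest): starting from that combined region (288.00 mm²), the 28.5×18.5 cube at (0, 4) partially overlaps it — only the 246.00 mm² overlap (of its 527.25 mm²) is removed, clipping the outline — area = 42.00 mm²; (rotated 60° about Z; rotation is an isometry so areas/perimeters/island counts are preserved). So its area = 42.00 mm². Layer 21 (z = 6.3): the cube is present — its section is the full 7.5×12 rectangle (area 90.00 mm²); the 12×16.5 cube at (16, 3) contributes its full rectangle (area 198.00 mm²); Taking the union: the 2 present regions are separate (no shared area or edge), so areas and boundary lengths simply add and each stays a separate island — area = 288.00 mm²; the cube at (0, 4) is absent (z outside [8.5, 18.5]); Subtracting the remaining from the first: none of the subtracted shapes is present at this height, so that combined region is unchanged — area = 288.00 mm²; (rotated 60° about Z; rotation is an isometry so areas/perimeters/island counts are preserved). So its area = 288.00 mm². Layer 21 is larger (288.00 vs 42.00 mm²).

layer 21 (z = 6.3 mm)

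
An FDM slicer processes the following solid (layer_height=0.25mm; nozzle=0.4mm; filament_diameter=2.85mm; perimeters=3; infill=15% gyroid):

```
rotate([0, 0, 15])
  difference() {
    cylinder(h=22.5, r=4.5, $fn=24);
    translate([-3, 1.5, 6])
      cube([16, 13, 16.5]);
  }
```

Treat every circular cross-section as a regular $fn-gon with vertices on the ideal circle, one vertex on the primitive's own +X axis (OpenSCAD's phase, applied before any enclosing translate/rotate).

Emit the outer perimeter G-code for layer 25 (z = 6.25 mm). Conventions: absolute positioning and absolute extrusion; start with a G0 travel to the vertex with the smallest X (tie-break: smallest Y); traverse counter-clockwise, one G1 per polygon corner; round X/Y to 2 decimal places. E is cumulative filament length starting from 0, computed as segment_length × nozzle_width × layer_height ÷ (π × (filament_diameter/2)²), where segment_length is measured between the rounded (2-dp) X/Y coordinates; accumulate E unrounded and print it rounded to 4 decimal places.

G0 X-4.50 Y0.00 Z6.25
G1 X-4.35 Y-1.16 E0.0183
G1 X-3.90 Y-2.25 E0.0368
G1 X-3.18 Y-3.18 E0.0553
G1 X-2.25 Y-3.90 E0.0737
G1 X-1.16 Y-4.35 E0.0922
G1 X0.00 Y-4.50 E0.1105
G1 X1.16 Y-4.35 E0.1288
G1 X2.25 Y-3.90 E0.1473
G1 X3.18 Y-3.18 E0.1658
G1 X3.90 Y-2.25 E0.1842
G1 X4.35 Y-1.16 E0.2027
G1 X4.50 Y0.00 E0.2210
G1 X4.35 Y1.16 E0.2394
G1 X3.90 Y2.25 E0.2578
G1 X3.68 Y2.54 E0.2636
G1 X-3.29 Y0.67 E0.3767
G1 X-3.76 Y2.43 E0.4052
G1 X-3.90 Y2.25 E0.4088
G1 X-4.35 Y1.16 E0.4273
G1 X-4.50 Y0.00 E0.4456

At z = 6.25 mm: the r=4.5 cylinder gives a regular 24-gon of circumradius 4.5 (constant along its height); the cube at (-3, 1.5) is present — its section is the full 16×13 rectangle; Taking the first minus the rest: starting from the r=4.5 cylinder, the 16×13 cube at (-3, 1.5) partially overlaps it — only the 16.97 mm² overlap (of its 208.00 mm²) is removed, clipping the outline — 1 connected region; (rotated 15° about Z; rotation is an isometry so areas/perimeters/island counts are preserved). The outline is a single polygon with 20 vertices. Extrusion per mm of travel: 0.4 × 0.25 / (π × 1.425²) = 0.015675. Accumulating E over each segment gives final E = 0.4456.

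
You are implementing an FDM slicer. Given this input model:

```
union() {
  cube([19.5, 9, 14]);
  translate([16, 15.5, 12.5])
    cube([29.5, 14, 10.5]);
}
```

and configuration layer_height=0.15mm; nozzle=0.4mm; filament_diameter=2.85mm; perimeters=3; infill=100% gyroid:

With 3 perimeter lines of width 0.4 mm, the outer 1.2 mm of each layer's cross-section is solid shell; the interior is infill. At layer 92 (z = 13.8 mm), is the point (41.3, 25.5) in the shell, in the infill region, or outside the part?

At z = 13.8 mm: the cube is present — its section is the full 19.5×9 rectangle; the 29.5×14 cube at (16, 15.5) contributes its full rectangle; Taking the union: the 2 present regions are separate (no shared area or edge), so areas and boundary lengths simply add and each stays a separate island — 2 connected regions. Overall, the cross-section has 2 separate islands. The nearest boundary edge runs (16.00, 29.50)→(45.50, 29.50); distance from the point to it = 4.00 mm. (Shell/infill is judged within the island containing the point — the largest one.) The point is inside the cross-section and 4.00 mm from the nearest boundary — more than the 1.2 mm shell width (3 × 0.4), so it's in the infill interior.

infill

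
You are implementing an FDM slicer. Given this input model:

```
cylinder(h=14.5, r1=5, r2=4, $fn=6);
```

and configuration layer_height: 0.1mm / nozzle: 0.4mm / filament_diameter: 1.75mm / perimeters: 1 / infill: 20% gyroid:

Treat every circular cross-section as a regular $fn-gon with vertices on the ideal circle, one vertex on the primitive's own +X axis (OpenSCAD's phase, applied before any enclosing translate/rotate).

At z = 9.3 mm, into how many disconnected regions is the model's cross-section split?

1

At z = 9.3 mm: the cone contributes a regular 6-gon of circumradius 4.359 (interpolated between r1=5 and r2=4 at t=0.641). The result has 1 disconnected region.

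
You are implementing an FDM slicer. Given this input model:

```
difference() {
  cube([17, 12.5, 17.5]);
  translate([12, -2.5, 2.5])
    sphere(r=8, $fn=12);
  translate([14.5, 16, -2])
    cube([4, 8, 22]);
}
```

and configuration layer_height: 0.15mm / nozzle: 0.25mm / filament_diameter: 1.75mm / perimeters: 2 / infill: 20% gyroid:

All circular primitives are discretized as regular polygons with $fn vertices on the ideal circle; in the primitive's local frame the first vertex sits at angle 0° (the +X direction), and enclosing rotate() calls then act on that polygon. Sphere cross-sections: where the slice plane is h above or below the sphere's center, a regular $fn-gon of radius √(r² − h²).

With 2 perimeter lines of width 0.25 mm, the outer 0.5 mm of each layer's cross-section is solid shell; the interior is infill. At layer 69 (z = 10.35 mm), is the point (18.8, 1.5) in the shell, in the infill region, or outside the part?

outside

At z = 10.35 mm: the cube is present — its section is the full 17×12.5 rectangle; the sphere at (12, -2.5): section is a regular 12-gon, circumradius = √(r²−h²) = √(8²−7.85²) = 1.542; the 4×8 cube at (14.5, 16) contributes its full rectangle; Taking the first minus the rest: starting from the 17×12.5 cube, the r=8 sphere at (12, -2.5) misses the remaining region (no effect); the 4×8 cube at (14.5, 16) misses the remaining region (no effect) — 1 connected region. Overall, the cross-section is a single solid region. The nearest boundary edge runs (17.00, 12.50)→(17.00, 0.00); distance from the point to it = 1.80 mm. The point is not inside any of the regions above, so it lies outside the cross-section (1.80 mm from the nearest boundary).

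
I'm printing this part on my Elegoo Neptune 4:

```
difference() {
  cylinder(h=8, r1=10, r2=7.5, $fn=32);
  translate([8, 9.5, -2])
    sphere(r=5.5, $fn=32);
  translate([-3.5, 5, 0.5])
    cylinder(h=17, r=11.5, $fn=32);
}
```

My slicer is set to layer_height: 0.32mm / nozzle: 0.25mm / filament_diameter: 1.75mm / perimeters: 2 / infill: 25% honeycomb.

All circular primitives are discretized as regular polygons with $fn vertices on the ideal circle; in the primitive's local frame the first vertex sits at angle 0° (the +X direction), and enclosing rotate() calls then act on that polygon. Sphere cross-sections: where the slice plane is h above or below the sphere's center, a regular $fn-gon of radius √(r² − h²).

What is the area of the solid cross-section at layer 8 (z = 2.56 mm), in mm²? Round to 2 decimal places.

59.15 mm²

At z = 2.56 mm: the cone contributes a regular 32-gon of circumradius 9.200 (interpolated between r1=10 and r2=7.5 at t=0.320) (area = (32/2)·9.200²·sin(360°/32) = 264.20 mm²); the sphere at (8, 9.5): section is a regular 32-gon, circumradius = √(r²−h²) = √(5.5²−4.56²) = 3.075 (area = (32/2)·3.075²·sin(360°/32) = 29.52 mm²); the r=11.5 cylinder at (-3.5, 5) contributes a regular 32-gon of circumradius 11.5 (area = (32/2)·11.500²·sin(360°/32) = 412.81 mm²); Subtracting the remaining from the first: starting from the cone (264.20 mm²), the r=5.5 sphere at (8, 9.5) misses the remaining region (no effect); the r=11.5 cylinder at (-3.5, 5) partially overlaps it — only the 205.05 mm² overlap (of its 412.81 mm²) is removed, clipping the outline — area = 59.15 mm². Overall, the cross-section is a single solid region. Net area = 59.15 mm².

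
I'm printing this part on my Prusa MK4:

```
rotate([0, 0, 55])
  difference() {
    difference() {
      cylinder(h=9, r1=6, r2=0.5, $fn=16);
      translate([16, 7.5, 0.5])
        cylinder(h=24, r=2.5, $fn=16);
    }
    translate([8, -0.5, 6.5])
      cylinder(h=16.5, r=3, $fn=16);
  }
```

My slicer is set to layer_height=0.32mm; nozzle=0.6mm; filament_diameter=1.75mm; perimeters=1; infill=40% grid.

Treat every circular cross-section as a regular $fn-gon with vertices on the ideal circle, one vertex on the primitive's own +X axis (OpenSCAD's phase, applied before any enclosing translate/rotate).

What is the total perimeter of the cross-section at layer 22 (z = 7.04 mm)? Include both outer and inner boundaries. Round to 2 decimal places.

At z = 7.04 mm: the cone (r1=6→r2=0.5) has section circumradius 1.698 here — a regular 16-gon (perimeter = 2·16·1.698·sin(180°/16) = 10.60 mm); the cylinder at (16, 7.5): section is a regular 16-gon, circumradius r=2.5 (perimeter = 2·16·2.500·sin(180°/16) = 15.61 mm); Subtracting the remaining from the first: starting from the cone, the r=2.5 cylinder at (16, 7.5) misses the remaining region (no effect) — boundary = 10.60 mm; the r=3 cylinder at (8, -0.5) gives a regular 16-gon of circumradius 3 (constant along its height) (perimeter = 2·16·3.000·sin(180°/16) = 18.73 mm); Subtracting the remaining from the first: starting from the result so far, the r=3 cylinder at (8, -0.5) misses the remaining region (no effect) — boundary = 10.60 mm; (rotated 55° about Z; rotation is an isometry so areas/perimeters/island counts are preserved). Overall, the cross-section is a single solid region. Total boundary length (outer) = 10.60 mm.

10.60 mm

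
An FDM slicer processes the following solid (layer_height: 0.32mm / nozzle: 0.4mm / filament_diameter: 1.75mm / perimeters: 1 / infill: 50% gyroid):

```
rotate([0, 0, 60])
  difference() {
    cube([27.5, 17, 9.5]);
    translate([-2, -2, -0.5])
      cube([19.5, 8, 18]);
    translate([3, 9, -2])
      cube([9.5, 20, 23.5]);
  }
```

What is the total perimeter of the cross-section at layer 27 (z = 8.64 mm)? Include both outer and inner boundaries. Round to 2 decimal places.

105.00 mm

At z = 8.64 mm: the 27.5×17 cube contributes its full rectangle (perimeter 89.00 mm); the 19.5×8 cube at (-2, -2) contributes its full rectangle (perimeter 55.00 mm); the 9.5×20 cube at (3, 9) contributes its full rectangle (perimeter 59.00 mm); Subtracting the remaining from the first: starting from the 27.5×17 cube, the 19.5×8 cube at (-2, -2) partially overlaps it — only the 105.00 mm² overlap (of its 156.00 mm²) is removed, clipping the outline; the 9.5×20 cube at (3, 9) partially overlaps it — only the 76.00 mm² overlap (of its 190.00 mm²) is removed, clipping the outline — boundary = 105.00 mm; (whole slice rotated 60° about Z — lengths, areas and connectivity unchanged). Overall, the cross-section is a single solid region. Total boundary length (outer) = 105.00 mm.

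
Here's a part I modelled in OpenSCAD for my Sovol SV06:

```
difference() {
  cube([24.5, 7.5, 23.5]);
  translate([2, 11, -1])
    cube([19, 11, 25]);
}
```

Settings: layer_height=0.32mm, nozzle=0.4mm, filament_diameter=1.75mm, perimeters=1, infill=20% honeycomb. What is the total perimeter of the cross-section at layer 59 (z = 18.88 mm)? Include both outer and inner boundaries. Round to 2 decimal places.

64.00 mm

At z = 18.88 mm: the cube (footprint 24.5×7.5) is included at this height (perimeter 64.00 mm); the 19×11 cube at (2, 11) contributes its full rectangle (perimeter 60.00 mm); Taking the first minus the rest: starting from the 24.5×7.5 cube, the 19×11 cube at (2, 11) misses the remaining region (no effect) — boundary = 64.00 mm. Overall, the cross-section is a single solid region. Total boundary length (outer) = 64.00 mm.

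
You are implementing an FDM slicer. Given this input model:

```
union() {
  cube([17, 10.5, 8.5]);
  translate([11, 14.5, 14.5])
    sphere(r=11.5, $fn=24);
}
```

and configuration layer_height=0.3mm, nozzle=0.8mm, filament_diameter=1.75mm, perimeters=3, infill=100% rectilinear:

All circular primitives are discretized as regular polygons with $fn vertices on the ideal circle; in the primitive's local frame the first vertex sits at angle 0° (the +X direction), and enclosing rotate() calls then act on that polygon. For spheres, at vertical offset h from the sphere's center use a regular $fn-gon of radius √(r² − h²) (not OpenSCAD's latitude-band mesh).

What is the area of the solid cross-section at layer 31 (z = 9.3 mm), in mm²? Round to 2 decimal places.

At z = 9.3 mm: the cube is not intersected at this z (z outside [0, 8.5]); the r=11.5 sphere at (11, 14.5) slices to a regular 24-gon of circumradius 10.257 (√(r²−h²) with h=5.2 from center) (area = (24/2)·10.257²·sin(360°/24) = 326.76 mm²); Combining (union): only the r=11.5 sphere at (11, 14.5) is present, so the union is just that shape — area = 326.76 mm². Overall, the cross-section is a single solid region. Net area = 326.76 mm².

326.76 mm²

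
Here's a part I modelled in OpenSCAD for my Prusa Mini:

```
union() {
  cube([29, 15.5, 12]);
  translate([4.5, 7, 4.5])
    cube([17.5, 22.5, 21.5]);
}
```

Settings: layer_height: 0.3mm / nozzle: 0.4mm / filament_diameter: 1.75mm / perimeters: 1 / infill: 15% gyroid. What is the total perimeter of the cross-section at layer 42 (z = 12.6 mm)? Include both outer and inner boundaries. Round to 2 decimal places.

At z = 12.6 mm: the cube is absent (z outside [0, 12]); the 17.5×22.5 cube at (4.5, 7) contributes its full rectangle (perimeter 80.00 mm); Taking the union: only the 17.5×22.5 cube at (4.5, 7) is present, so the union is just that shape — boundary = 80.00 mm. Overall, the cross-section is a single solid region. Total boundary length (outer) = 80.00 mm.

80.00 mm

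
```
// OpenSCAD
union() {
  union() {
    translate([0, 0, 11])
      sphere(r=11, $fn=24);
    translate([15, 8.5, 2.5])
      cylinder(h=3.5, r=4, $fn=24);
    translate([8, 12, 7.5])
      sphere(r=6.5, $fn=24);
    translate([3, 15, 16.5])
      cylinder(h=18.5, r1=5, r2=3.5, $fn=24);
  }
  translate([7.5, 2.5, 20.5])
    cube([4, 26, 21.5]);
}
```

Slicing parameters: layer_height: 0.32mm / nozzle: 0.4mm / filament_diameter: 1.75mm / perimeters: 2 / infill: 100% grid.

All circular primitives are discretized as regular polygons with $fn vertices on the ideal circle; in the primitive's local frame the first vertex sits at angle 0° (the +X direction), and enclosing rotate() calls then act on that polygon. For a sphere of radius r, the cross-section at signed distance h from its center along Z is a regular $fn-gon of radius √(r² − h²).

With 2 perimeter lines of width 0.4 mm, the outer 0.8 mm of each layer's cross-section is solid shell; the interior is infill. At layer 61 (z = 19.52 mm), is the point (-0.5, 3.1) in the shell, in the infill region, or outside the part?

infill

At z = 19.52 mm: the r=11 sphere slices to a regular 24-gon of circumradius 6.958 (√(r²−h²) with h=8.52 from center); the cylinder at (15, 8.5) is absent (z outside [2.5, 6]); the sphere at (8, 12) is absent (|z−center|=12.020 > r=6.5); the cone at (3, 15) contributes a regular 24-gon of circumradius 4.755 (interpolated between r1=5 and r2=3.5 at t=0.163); Merging all regions: the 2 present regions are separate (no shared area or edge), so areas and boundary lengths simply add and each stays a separate island — 2 connected regions; the cube at (7.5, 2.5) is absent (z outside [20.5, 42]); Merging all regions: only the result so far is present, so the union is just that shape — 2 connected regions. Overall, the cross-section has 2 separate islands. The nearest boundary edge runs (-1.80, 6.72)→(0.00, 6.96); distance from the point to it = 3.76 mm. (Shell/infill is judged within the island containing the point — the largest one.) The point is inside the cross-section and 3.76 mm from the nearest boundary — more than the 0.8 mm shell width (2 × 0.4), so it's in the infill interior.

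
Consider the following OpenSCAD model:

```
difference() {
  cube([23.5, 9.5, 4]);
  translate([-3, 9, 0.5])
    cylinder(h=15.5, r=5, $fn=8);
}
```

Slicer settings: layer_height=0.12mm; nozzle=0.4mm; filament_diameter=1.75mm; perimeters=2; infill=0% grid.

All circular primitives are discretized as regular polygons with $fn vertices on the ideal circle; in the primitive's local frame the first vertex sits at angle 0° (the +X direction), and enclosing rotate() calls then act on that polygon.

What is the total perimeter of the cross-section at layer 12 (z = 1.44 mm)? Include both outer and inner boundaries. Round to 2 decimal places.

At z = 1.44 mm: the 23.5×9.5 cube contributes its full rectangle (perimeter 66.00 mm); the r=5 cylinder at (-3, 9) gives a regular 8-gon of circumradius 5 (constant along its height) (perimeter = 2·8·5.000·sin(180°/8) = 30.61 mm); Taking the first minus the rest: starting from the 23.5×9.5 cube, the r=5 cylinder at (-3, 9) partially overlaps it — only the 5.49 mm² overlap (of its 70.71 mm²) is removed, clipping the outline — boundary = 64.90 mm. Overall, the cross-section is a single solid region. Total boundary length (outer) = 64.90 mm.

64.90 mm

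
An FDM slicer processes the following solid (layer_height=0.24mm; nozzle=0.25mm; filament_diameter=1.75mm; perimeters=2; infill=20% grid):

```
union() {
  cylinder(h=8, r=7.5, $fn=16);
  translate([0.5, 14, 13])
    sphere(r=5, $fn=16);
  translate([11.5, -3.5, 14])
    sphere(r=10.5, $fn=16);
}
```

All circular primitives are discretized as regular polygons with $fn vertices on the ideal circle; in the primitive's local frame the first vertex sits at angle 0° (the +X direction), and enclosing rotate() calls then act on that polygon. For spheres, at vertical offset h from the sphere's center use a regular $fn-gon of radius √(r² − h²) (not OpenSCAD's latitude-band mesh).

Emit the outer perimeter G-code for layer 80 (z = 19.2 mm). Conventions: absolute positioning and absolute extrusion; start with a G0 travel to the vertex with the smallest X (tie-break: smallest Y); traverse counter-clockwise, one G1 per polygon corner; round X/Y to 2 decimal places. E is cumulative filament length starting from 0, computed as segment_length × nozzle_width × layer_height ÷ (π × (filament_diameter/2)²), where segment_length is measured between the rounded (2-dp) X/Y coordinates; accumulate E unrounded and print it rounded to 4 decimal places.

At z = 19.2 mm: the cylinder is absent (z outside [0, 8]); the sphere at (0.5, 14) is absent (|z−center|=6.200 > r=5); the r=10.5 sphere at (11.5, -3.5) contributes a regular 16-gon of circumradius √(10.5²−5.2²) = 9.122; Combining (union): only the r=10.5 sphere at (11.5, -3.5) is present, so the union is just that shape — 1 connected region. The outline is a single polygon with 16 vertices. Extrusion per mm of travel: 0.25 × 0.24 / (π × 0.875²) = 0.024945. Accumulating E over each segment gives final E = 1.4206.

G0 X2.38 Y-3.50 Z19.20
G1 X3.07 Y-6.99 E0.0887
G1 X5.05 Y-9.95 E0.1776
G1 X8.01 Y-11.93 E0.2664
G1 X11.50 Y-12.62 E0.3552
G1 X14.99 Y-11.93 E0.4439
G1 X17.95 Y-9.95 E0.5327
G1 X19.93 Y-6.99 E0.6216
G1 X20.62 Y-3.50 E0.7103
G1 X19.93 Y-0.01 E0.7991
G1 X17.95 Y2.95 E0.8879
G1 X14.99 Y4.93 E0.9767
G1 X11.50 Y5.62 E1.0655
G1 X8.01 Y4.93 E1.1542
G1 X5.05 Y2.95 E1.2430
G1 X3.07 Y-0.01 E1.3319
G1 X2.38 Y-3.50 E1.4206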